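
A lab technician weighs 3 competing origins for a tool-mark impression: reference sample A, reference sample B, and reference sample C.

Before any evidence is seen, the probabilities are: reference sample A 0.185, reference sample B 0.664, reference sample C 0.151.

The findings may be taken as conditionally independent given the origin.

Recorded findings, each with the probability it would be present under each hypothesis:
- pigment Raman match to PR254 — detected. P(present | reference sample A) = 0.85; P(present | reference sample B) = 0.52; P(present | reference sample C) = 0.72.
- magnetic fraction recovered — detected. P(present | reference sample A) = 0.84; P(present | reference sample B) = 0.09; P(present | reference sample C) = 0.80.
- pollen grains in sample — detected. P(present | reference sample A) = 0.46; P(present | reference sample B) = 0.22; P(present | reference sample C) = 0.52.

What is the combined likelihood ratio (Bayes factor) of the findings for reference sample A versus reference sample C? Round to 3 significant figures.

1.10

Joint likelihood of the evidence pattern under each hypothesis:
  reference sample A: 0.85 × 0.84 × 0.46 = 0.32844
  reference sample C: 0.72 × 0.80 × 0.52 = 0.29952
Bayes factor = 0.32844 / 0.29952 ≈ 1.10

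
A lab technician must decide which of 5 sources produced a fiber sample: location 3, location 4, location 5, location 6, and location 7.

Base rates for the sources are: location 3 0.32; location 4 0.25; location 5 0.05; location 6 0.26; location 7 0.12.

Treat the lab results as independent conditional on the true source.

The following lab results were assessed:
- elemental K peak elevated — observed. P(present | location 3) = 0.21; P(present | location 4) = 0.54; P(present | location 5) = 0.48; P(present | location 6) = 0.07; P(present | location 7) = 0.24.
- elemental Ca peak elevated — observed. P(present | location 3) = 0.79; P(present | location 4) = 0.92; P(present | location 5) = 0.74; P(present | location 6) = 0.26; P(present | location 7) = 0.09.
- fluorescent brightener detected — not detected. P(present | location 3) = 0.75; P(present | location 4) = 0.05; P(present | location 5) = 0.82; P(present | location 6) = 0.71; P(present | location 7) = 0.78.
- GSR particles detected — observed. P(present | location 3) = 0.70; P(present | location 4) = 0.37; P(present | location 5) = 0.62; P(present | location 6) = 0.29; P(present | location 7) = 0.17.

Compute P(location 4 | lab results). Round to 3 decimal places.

0.788

For each hypothesis, the unnormalized posterior weight is prior × product of the lab result likelihoods (using 1 − P(present | H) for each absent lab result):
  location 3: 0.32 × 0.21 × 0.79 × (1 − 0.75) × 0.70 = 0.0092904
  location 4: 0.25 × 0.54 × 0.92 × (1 − 0.05) × 0.37 = 0.043656
  location 5: 0.05 × 0.48 × 0.74 × (1 − 0.82) × 0.62 = 0.001982
  location 6: 0.26 × 0.07 × 0.26 × (1 − 0.71) × 0.29 = 0.00039796
  location 7: 0.12 × 0.24 × 0.09 × (1 − 0.78) × 0.17 = 9.6941e-05
Normalizing constant Z = 0.0092904 + 0.043656 + 0.001982 + 0.00039796 + 9.6941e-05 = 0.055424.
P(location 4 | evidence) = 0.043656 / 0.055424 ≈ 0.788.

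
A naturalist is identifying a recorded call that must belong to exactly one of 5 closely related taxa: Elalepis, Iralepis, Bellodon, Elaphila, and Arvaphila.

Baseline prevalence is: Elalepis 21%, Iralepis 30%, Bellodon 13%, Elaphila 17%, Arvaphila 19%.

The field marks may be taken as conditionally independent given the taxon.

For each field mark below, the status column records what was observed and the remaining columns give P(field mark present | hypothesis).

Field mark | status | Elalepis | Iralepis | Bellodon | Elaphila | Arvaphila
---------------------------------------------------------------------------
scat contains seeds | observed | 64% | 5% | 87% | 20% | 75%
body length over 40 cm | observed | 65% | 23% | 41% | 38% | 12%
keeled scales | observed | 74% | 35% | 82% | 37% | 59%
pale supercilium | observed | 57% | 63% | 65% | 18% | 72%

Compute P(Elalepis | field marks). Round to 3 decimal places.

0.523

By Bayes' rule with conditional independence, the unnormalized weight for each hypothesis is prior × ∏ likelihoods:
  Elalepis: 0.21 × 0.64 × 0.65 × 0.74 × 0.57 = 0.036848
  Iralepis: 0.30 × 0.05 × 0.23 × 0.35 × 0.63 = 0.00076072
  Bellodon: 0.13 × 0.87 × 0.41 × 0.82 × 0.65 = 0.024716
  Elaphila: 0.17 × 0.20 × 0.38 × 0.37 × 0.18 = 0.00086047
  Arvaphila: 0.19 × 0.75 × 0.12 × 0.59 × 0.72 = 0.0072641
Normalizing constant Z = 0.036848 + 0.00076072 + 0.024716 + 0.00086047 + 0.0072641 = 0.070449.
P(Elalepis | evidence) = 0.036848 / 0.070449 ≈ 0.523.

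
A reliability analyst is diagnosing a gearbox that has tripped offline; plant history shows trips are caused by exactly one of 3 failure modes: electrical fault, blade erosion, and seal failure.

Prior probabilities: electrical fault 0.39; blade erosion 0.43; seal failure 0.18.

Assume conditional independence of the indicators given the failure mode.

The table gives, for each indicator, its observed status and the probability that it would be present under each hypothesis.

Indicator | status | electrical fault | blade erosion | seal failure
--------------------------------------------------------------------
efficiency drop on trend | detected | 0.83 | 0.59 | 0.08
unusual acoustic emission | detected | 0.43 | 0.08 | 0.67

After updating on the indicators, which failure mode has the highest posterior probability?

By Bayes' rule with conditional independence, the unnormalized weight for each hypothesis is prior × ∏ likelihoods:
  electrical fault: 0.39 × 0.83 × 0.43 = 0.13919
  blade erosion: 0.43 × 0.59 × 0.08 = 0.020296
  seal failure: 0.18 × 0.08 × 0.67 = 0.009648
Normalizing constant Z = 0.13919 + 0.020296 + 0.009648 = 0.16913.
P(electrical fault | evidence) ≈ 0.13919 / 0.16913 ≈ 0.823
P(blade erosion | evidence) ≈ 0.020296 / 0.16913 ≈ 0.120
P(seal failure | evidence) ≈ 0.009648 / 0.16913 ≈ 0.057
The largest is 0.823, so electrical fault is most probable.

electrical fault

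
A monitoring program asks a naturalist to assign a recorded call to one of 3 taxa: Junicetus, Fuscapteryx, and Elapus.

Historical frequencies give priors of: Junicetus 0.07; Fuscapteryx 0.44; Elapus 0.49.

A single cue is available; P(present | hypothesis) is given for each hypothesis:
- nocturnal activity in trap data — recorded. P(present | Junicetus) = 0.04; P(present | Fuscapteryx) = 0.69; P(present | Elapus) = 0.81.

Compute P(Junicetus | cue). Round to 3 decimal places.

Multiply each prior by the likelihood of the cue:
  Junicetus: 0.07 × 0.04 = 0.0028
  Fuscapteryx: 0.44 × 0.69 = 0.3036
  Elapus: 0.49 × 0.81 = 0.3969
The unnormalized weights sum to 0.7033.
P(Junicetus | evidence) = 0.0028 / 0.7033 ≈ 0.004.

0.004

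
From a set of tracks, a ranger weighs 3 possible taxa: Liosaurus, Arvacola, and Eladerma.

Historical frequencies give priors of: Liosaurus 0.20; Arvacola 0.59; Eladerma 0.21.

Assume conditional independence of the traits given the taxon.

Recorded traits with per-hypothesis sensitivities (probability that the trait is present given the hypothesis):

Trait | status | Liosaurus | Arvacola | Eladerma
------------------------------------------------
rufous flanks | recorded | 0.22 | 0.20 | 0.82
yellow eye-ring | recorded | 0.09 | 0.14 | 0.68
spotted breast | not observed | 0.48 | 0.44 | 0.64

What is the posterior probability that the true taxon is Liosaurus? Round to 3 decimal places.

0.039

For each hypothesis, the unnormalized posterior weight is prior × product of the trait likelihoods (using 1 − P(present | H) for each absent trait):
  Liosaurus: 0.20 × 0.22 × 0.09 × (1 − 0.48) = 0.0020592
  Arvacola: 0.59 × 0.20 × 0.14 × (1 − 0.44) = 0.0092512
  Eladerma: 0.21 × 0.82 × 0.68 × (1 − 0.64) = 0.042155
Marginal likelihood of the evidence = 0.053465.
P(Liosaurus | evidence) = 0.0020592 / 0.053465 ≈ 0.039.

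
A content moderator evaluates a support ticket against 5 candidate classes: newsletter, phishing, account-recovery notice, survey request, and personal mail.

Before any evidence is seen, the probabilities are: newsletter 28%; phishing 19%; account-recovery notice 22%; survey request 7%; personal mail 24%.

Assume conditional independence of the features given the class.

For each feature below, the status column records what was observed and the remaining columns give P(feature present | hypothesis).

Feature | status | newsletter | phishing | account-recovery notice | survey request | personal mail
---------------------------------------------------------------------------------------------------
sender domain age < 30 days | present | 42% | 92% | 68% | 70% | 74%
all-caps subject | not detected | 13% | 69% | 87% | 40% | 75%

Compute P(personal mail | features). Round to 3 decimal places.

By Bayes' rule with conditional independence, the unnormalized weight for each hypothesis is prior × ∏ likelihoods (using 1 − P(present | H) for each absent feature):
  newsletter: 0.28 × 0.42 × (1 − 0.13) = 0.10231
  phishing: 0.19 × 0.92 × (1 − 0.69) = 0.054188
  account-recovery notice: 0.22 × 0.68 × (1 − 0.87) = 0.019448
  survey request: 0.07 × 0.70 × (1 − 0.40) = 0.0294
  personal mail: 0.24 × 0.74 × (1 − 0.75) = 0.0444
The unnormalized weights sum to 0.24975.
P(personal mail | evidence) = 0.0444 / 0.24975 ≈ 0.178.

0.178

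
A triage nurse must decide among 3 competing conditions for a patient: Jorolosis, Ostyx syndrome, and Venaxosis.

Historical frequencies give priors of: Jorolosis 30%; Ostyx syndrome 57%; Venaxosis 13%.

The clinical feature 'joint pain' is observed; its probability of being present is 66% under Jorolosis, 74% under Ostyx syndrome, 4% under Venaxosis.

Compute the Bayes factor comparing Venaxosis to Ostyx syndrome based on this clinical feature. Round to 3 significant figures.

0.0541

The Bayes factor is the ratio of the two likelihoods.
  Venaxosis: 0.04
  Ostyx syndrome: 0.74
Bayes factor = 0.04 / 0.74 ≈ 0.0541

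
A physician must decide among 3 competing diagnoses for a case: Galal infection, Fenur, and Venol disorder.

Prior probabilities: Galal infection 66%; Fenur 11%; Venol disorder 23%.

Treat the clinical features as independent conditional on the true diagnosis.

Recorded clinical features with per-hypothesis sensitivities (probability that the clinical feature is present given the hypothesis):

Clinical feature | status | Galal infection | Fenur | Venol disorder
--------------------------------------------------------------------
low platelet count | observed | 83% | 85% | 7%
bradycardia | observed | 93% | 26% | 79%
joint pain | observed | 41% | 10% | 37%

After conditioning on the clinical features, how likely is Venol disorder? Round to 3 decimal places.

Multiply each prior by the joint likelihood of the clinical feature pattern:
  Galal infection: 0.66 × 0.83 × 0.93 × 0.41 = 0.20888
  Fenur: 0.11 × 0.85 × 0.26 × 0.10 = 0.002431
  Venol disorder: 0.23 × 0.07 × 0.79 × 0.37 = 0.004706
Normalizing constant Z = 0.20888 + 0.002431 + 0.004706 = 0.21601.
P(Venol disorder | evidence) = 0.004706 / 0.21601 ≈ 0.022.

0.022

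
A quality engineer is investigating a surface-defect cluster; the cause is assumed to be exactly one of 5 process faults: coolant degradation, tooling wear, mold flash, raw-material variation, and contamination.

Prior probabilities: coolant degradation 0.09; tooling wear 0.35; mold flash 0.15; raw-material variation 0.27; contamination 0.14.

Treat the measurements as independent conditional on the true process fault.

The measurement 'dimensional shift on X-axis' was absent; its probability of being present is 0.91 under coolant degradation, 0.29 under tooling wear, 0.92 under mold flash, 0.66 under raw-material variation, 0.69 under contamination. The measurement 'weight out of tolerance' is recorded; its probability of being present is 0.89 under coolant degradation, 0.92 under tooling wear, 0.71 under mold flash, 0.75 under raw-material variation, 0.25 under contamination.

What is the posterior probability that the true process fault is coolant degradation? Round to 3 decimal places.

0.022

For each hypothesis, the unnormalized posterior weight is prior × product of the measurement likelihoods (using 1 − P(present | H) for each absent measurement):
  coolant degradation: 0.09 × (1 − 0.91) × 0.89 = 0.007209
  tooling wear: 0.35 × (1 − 0.29) × 0.92 = 0.22862
  mold flash: 0.15 × (1 − 0.92) × 0.71 = 0.00852
  raw-material variation: 0.27 × (1 − 0.66) × 0.75 = 0.06885
  contamination: 0.14 × (1 − 0.69) × 0.25 = 0.01085
Normalizing constant Z = 0.007209 + 0.22862 + 0.00852 + 0.06885 + 0.01085 = 0.32405.
P(coolant degradation | evidence) = 0.007209 / 0.32405 ≈ 0.022.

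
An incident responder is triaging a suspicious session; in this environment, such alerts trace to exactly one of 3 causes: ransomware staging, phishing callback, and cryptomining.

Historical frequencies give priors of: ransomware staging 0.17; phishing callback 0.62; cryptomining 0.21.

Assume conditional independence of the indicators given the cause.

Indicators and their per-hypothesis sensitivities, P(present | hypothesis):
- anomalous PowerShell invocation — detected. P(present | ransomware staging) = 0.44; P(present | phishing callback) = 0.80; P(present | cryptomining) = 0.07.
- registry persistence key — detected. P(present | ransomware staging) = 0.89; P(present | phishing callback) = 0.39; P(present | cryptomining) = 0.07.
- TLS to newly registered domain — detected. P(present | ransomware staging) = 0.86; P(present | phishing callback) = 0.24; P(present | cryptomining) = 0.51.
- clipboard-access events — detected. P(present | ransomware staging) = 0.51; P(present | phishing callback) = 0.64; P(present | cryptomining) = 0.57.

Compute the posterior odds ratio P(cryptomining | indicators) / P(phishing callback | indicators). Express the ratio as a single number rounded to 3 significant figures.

The normalizing constant cancels in an odds ratio, so compute prior × likelihood for the two hypotheses only:
  cryptomining: 0.21 × 0.07 × 0.07 × 0.51 × 0.57 = 0.00029913
  phishing callback: 0.62 × 0.80 × 0.39 × 0.24 × 0.64 = 0.029712
Posterior odds = 0.00029913 / 0.029712 ≈ 0.0101.

0.0101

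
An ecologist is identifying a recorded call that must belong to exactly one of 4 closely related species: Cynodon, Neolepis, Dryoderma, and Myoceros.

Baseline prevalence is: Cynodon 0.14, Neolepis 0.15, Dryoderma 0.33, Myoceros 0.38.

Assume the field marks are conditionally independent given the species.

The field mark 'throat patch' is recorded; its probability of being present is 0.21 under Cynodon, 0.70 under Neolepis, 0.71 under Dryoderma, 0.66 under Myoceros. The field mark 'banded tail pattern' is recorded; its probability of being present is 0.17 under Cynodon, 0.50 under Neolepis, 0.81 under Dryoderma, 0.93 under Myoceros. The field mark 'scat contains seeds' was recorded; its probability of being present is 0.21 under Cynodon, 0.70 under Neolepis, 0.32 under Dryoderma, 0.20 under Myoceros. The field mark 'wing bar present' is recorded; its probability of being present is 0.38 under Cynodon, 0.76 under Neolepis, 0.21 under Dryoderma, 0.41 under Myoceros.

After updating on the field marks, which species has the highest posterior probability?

For each hypothesis, the unnormalized posterior weight is prior × product of the field mark likelihoods:
  Cynodon: 0.14 × 0.21 × 0.17 × 0.21 × 0.38 = 0.00039884
  Neolepis: 0.15 × 0.70 × 0.50 × 0.70 × 0.76 = 0.02793
  Dryoderma: 0.33 × 0.71 × 0.81 × 0.32 × 0.21 = 0.012753
  Myoceros: 0.38 × 0.66 × 0.93 × 0.20 × 0.41 = 0.019126
Normalizing constant Z = 0.00039884 + 0.02793 + 0.012753 + 0.019126 = 0.060208.
P(Cynodon | evidence) ≈ 0.00039884 / 0.060208 ≈ 0.007
P(Neolepis | evidence) ≈ 0.02793 / 0.060208 ≈ 0.464
P(Dryoderma | evidence) ≈ 0.012753 / 0.060208 ≈ 0.212
P(Myoceros | evidence) ≈ 0.019126 / 0.060208 ≈ 0.318
The largest is 0.464, so Neolepis is most probable.

Neolepis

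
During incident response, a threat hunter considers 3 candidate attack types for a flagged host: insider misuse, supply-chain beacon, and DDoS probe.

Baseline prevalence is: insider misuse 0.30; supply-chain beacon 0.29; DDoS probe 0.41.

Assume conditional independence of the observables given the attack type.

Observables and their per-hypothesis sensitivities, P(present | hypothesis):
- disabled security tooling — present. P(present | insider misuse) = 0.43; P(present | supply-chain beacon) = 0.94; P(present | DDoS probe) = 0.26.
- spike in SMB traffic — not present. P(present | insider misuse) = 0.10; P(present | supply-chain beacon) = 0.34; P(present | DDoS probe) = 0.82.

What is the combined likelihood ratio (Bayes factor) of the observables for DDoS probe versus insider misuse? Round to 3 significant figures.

0.121

Take the product of per-observable likelihoods under each hypothesis (using 1 − P(present | H) for each absent observable), then divide.
  DDoS probe: 0.26 × (1 − 0.82) = 0.0468
  insider misuse: 0.43 × (1 − 0.10) = 0.387
Bayes factor = 0.0468 / 0.387 ≈ 0.121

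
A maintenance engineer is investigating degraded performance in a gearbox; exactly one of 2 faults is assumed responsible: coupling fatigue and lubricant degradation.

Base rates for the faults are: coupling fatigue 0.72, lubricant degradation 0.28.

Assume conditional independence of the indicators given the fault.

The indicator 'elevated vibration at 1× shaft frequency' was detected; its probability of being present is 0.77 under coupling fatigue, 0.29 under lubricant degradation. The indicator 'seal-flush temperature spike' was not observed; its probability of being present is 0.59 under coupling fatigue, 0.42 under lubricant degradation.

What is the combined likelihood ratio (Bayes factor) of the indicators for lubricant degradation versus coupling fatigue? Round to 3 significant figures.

Joint likelihood of the indicator pattern under each hypothesis (using 1 − P(present | H) for each absent indicator):
  lubricant degradation: 0.29 × (1 − 0.42) = 0.1682
  coupling fatigue: 0.77 × (1 − 0.59) = 0.3157
Bayes factor = 0.1682 / 0.3157 ≈ 0.533

0.533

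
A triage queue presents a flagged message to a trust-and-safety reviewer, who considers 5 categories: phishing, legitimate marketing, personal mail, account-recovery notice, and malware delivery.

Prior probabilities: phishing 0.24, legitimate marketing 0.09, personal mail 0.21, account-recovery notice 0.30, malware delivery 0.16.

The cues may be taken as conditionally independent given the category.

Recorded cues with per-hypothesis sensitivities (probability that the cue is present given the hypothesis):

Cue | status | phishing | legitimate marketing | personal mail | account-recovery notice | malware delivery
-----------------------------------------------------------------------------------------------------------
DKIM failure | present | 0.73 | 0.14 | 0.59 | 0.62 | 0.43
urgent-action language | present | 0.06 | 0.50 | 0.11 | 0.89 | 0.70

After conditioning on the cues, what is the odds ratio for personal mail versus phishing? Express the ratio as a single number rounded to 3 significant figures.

Posterior odds equal prior odds times the likelihood ratio; only the two competing hypotheses matter.
  personal mail: 0.21 × 0.59 × 0.11 = 0.013629
  phishing: 0.24 × 0.73 × 0.06 = 0.010512
Posterior odds = 0.013629 / 0.010512 ≈ 1.30.

1.30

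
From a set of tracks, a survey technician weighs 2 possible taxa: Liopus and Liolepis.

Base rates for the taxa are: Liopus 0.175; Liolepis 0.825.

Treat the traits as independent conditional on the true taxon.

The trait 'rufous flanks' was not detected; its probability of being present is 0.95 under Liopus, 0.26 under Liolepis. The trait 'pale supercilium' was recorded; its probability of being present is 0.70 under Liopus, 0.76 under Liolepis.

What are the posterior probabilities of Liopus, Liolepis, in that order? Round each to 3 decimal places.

0.013, 0.987

For each hypothesis, the unnormalized posterior weight is prior × product of the trait likelihoods (using 1 − P(present | H) for each absent trait):
  Liopus: 0.175 × (1 − 0.95) × 0.70 = 0.006125
  Liolepis: 0.825 × (1 − 0.26) × 0.76 = 0.46398
The unnormalized weights sum to 0.4701.
P(Liopus | evidence) = 0.006125 / 0.4701 ≈ 0.013
P(Liolepis | evidence) = 0.46398 / 0.4701 ≈ 0.987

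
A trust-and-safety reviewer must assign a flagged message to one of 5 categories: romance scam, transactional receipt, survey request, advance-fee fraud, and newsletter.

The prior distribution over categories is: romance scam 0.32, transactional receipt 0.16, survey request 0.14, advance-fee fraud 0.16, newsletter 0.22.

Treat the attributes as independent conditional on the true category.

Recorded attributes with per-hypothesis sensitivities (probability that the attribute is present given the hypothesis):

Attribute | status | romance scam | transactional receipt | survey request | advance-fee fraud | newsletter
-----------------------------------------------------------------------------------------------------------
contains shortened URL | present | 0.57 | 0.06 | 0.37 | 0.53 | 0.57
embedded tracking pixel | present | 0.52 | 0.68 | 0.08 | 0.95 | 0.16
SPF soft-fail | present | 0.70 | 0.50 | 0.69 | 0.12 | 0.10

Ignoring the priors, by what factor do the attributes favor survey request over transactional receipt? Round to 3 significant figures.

Joint likelihood of the attribute pattern under each hypothesis:
  survey request: 0.37 × 0.08 × 0.69 = 0.020424
  transactional receipt: 0.06 × 0.68 × 0.50 = 0.0204
Bayes factor = 0.020424 / 0.0204 ≈ 1.00

1.00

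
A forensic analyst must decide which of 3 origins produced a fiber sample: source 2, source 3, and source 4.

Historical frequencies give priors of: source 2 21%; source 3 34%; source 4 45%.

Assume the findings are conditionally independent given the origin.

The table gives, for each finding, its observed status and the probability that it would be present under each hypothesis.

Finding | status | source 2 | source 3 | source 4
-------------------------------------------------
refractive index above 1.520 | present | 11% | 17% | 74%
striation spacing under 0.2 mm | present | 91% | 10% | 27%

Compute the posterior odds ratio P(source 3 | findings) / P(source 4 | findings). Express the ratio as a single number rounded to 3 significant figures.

0.0643

The normalizing constant cancels in an odds ratio, so compute prior × likelihood for the two hypotheses only:
  source 3: 0.34 × 0.17 × 0.10 = 0.00578
  source 4: 0.45 × 0.74 × 0.27 = 0.08991
Odds(source 3 : source 4) = 0.00578 / 0.08991 ≈ 0.0643.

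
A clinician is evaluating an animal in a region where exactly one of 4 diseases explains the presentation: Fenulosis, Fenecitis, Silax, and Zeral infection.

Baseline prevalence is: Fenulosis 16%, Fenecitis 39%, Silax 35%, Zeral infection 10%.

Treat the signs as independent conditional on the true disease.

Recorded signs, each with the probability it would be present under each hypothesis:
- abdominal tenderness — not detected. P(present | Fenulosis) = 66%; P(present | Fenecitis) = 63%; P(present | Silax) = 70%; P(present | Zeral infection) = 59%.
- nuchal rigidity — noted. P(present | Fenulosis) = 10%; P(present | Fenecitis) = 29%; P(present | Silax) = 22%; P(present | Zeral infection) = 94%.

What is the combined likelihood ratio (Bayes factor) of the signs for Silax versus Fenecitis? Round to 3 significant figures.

The Bayes factor is the ratio of the joint likelihoods of the sign pattern under the two hypotheses (using 1 − P(present | H) for each absent sign).
  Silax: (1 − 0.70) × 0.22 = 0.066
  Fenecitis: (1 − 0.63) × 0.29 = 0.1073
Bayes factor = 0.066 / 0.1073 ≈ 0.615

0.615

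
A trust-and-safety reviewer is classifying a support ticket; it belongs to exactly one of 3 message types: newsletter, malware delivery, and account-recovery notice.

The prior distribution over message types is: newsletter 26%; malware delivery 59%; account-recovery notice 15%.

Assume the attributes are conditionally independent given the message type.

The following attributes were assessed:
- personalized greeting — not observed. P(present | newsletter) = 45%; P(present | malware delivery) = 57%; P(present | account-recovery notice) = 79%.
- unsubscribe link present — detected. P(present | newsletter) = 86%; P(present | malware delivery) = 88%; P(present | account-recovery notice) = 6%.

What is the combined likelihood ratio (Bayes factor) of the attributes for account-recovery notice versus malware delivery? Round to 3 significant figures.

Take the product of per-attribute likelihoods under each hypothesis (using 1 − P(present | H) for each absent attribute), then divide.
  account-recovery notice: (1 − 0.79) × 0.06 = 0.0126
  malware delivery: (1 − 0.57) × 0.88 = 0.3784
Bayes factor = 0.0126 / 0.3784 ≈ 0.0333

0.0333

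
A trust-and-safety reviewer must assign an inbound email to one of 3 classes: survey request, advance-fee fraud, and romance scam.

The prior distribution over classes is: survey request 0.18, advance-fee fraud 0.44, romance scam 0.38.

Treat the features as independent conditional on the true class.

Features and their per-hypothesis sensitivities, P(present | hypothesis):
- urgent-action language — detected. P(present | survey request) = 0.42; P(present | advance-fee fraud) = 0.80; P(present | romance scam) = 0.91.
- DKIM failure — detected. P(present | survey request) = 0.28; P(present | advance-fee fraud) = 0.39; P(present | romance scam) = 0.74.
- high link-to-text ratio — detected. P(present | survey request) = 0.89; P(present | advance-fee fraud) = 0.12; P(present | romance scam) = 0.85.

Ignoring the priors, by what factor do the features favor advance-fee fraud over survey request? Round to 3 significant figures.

Take the product of per-feature likelihoods under each hypothesis, then divide.
  advance-fee fraud: 0.80 × 0.39 × 0.12 = 0.03744
  survey request: 0.42 × 0.28 × 0.89 = 0.10466
Bayes factor = 0.03744 / 0.10466 ≈ 0.358

0.358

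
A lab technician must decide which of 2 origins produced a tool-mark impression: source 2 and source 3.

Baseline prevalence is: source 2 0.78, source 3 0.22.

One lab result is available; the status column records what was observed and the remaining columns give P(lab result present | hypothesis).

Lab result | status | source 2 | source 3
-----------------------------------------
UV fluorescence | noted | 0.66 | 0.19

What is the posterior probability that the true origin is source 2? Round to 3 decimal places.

0.925

Multiply each prior by the likelihood of the lab result:
  source 2: 0.78 × 0.66 = 0.5148
  source 3: 0.22 × 0.19 = 0.0418
Marginal likelihood of the evidence = 0.5566.
P(source 2 | evidence) = 0.5148 / 0.5566 ≈ 0.925.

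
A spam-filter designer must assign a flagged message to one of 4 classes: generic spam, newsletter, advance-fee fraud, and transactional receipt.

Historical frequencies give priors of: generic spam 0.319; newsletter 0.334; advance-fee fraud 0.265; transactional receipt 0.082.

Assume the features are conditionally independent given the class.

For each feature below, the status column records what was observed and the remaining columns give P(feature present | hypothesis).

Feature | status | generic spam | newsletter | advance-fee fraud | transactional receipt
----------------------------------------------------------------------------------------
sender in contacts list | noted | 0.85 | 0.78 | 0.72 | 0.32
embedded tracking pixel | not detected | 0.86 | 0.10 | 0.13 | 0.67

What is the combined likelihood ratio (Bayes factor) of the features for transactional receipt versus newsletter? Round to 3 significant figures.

0.150

The Bayes factor is the ratio of the joint likelihoods of the feature pattern under the two hypotheses (using 1 − P(present | H) for each absent feature).
  transactional receipt: 0.32 × (1 − 0.67) = 0.1056
  newsletter: 0.78 × (1 − 0.10) = 0.702
Bayes factor = 0.1056 / 0.702 ≈ 0.150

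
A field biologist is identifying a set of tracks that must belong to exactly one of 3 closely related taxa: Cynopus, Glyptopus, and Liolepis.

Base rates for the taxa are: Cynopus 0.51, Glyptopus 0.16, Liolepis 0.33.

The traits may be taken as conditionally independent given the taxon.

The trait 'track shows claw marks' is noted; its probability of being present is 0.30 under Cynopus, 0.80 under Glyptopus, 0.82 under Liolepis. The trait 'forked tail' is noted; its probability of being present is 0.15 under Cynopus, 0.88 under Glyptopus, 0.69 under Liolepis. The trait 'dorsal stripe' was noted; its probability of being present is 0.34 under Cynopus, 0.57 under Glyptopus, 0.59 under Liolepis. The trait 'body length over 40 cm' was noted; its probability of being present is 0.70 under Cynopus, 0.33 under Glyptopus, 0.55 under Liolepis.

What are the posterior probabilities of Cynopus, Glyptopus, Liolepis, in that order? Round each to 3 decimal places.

0.063, 0.243, 0.695

By Bayes' rule with conditional independence, the unnormalized weight for each hypothesis is prior × ∏ likelihoods:
  Cynopus: 0.51 × 0.30 × 0.15 × 0.34 × 0.70 = 0.0054621
  Glyptopus: 0.16 × 0.80 × 0.88 × 0.57 × 0.33 = 0.021188
  Liolepis: 0.33 × 0.82 × 0.69 × 0.59 × 0.55 = 0.060589
The unnormalized weights sum to 0.087238.
P(Cynopus | evidence) = 0.0054621 / 0.087238 ≈ 0.063
P(Glyptopus | evidence) = 0.021188 / 0.087238 ≈ 0.243
P(Liolepis | evidence) = 0.060589 / 0.087238 ≈ 0.695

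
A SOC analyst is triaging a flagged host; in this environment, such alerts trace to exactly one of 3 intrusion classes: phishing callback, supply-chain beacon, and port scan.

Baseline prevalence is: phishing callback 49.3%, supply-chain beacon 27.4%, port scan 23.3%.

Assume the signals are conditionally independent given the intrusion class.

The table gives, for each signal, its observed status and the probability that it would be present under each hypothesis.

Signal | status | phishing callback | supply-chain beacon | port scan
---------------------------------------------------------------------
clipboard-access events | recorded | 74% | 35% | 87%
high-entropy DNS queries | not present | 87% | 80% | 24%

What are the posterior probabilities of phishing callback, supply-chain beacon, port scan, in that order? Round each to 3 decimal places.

Multiply each prior by the joint likelihood of the signal pattern (using 1 − P(present | H) for each absent signal):
  phishing callback: 0.493 × 0.74 × (1 − 0.87) = 0.047427
  supply-chain beacon: 0.274 × 0.35 × (1 − 0.80) = 0.01918
  port scan: 0.233 × 0.87 × (1 − 0.24) = 0.15406
Normalizing constant Z = 0.047427 + 0.01918 + 0.15406 = 0.22067.
P(phishing callback | evidence) = 0.047427 / 0.22067 ≈ 0.215
P(supply-chain beacon | evidence) = 0.01918 / 0.22067 ≈ 0.087
P(port scan | evidence) = 0.15406 / 0.22067 ≈ 0.698

0.215, 0.087, 0.698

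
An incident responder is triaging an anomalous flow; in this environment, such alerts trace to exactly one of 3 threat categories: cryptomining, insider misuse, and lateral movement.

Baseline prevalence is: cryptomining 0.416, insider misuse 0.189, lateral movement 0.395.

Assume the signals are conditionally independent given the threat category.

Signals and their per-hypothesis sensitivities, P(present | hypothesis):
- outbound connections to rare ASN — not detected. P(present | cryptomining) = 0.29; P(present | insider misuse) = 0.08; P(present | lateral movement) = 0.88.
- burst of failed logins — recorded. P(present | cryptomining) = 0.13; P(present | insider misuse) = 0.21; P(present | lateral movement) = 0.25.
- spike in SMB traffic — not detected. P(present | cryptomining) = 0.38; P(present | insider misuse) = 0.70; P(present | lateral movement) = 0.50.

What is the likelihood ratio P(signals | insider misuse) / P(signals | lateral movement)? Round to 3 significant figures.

The Bayes factor is the ratio of the joint likelihoods of the signal pattern under the two hypotheses (using 1 − P(present | H) for each absent signal).
  insider misuse: (1 − 0.08) × 0.21 × (1 − 0.70) = 0.05796
  lateral movement: (1 − 0.88) × 0.25 × (1 − 0.50) = 0.015
Bayes factor = 0.05796 / 0.015 ≈ 3.86

3.86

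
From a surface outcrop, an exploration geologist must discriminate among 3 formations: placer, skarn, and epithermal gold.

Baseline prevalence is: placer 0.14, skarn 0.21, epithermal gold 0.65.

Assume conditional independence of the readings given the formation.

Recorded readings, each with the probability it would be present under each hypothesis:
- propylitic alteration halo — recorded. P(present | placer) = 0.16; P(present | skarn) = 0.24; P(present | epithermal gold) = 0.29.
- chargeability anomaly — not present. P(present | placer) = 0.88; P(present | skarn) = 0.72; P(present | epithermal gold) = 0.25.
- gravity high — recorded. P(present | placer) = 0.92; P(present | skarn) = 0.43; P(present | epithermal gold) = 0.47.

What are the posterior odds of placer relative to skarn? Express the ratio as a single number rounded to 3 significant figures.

Posterior odds equal prior odds times the likelihood ratio; only the two competing hypotheses matter (using 1 − P(present | H) for each absent reading).
  placer: 0.14 × 0.16 × (1 − 0.88) × 0.92 = 0.002473
  skarn: 0.21 × 0.24 × (1 − 0.72) × 0.43 = 0.0060682
Posterior odds = 0.002473 / 0.0060682 ≈ 0.408.

0.408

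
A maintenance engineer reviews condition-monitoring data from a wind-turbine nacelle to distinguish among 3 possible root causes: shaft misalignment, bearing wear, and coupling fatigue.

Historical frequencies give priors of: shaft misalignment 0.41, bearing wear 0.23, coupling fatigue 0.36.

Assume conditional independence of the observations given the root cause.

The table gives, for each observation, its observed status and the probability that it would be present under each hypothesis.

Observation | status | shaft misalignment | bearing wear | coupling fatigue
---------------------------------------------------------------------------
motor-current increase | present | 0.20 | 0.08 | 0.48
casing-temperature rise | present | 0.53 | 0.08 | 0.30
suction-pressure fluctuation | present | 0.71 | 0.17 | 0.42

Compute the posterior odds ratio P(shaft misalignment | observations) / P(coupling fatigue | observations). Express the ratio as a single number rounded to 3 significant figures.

1.42

The normalizing constant cancels in an odds ratio, so compute prior × likelihood for the two hypotheses only:
  shaft misalignment: 0.41 × 0.20 × 0.53 × 0.71 = 0.030857
  coupling fatigue: 0.36 × 0.48 × 0.30 × 0.42 = 0.021773
Posterior odds = 0.030857 / 0.021773 ≈ 1.42.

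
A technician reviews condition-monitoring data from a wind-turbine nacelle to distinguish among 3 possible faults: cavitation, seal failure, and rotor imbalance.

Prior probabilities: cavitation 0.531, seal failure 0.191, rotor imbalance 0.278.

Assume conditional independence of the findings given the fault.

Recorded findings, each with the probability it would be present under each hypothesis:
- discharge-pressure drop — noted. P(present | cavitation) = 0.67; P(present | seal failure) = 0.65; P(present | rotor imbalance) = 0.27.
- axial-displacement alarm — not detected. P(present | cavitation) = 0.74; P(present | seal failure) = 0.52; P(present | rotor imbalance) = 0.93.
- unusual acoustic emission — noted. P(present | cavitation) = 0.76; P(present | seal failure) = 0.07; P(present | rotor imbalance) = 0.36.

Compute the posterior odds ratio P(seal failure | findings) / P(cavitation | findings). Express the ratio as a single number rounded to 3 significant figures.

Unnormalized posterior weight (prior times the finding likelihoods) for each of the two hypotheses (using 1 − P(present | H) for each absent finding):
  seal failure: 0.191 × 0.65 × (1 − 0.52) × 0.07 = 0.0041714
  cavitation: 0.531 × 0.67 × (1 − 0.74) × 0.76 = 0.0703
Odds(seal failure : cavitation) = 0.0041714 / 0.0703 ≈ 0.0593.

0.0593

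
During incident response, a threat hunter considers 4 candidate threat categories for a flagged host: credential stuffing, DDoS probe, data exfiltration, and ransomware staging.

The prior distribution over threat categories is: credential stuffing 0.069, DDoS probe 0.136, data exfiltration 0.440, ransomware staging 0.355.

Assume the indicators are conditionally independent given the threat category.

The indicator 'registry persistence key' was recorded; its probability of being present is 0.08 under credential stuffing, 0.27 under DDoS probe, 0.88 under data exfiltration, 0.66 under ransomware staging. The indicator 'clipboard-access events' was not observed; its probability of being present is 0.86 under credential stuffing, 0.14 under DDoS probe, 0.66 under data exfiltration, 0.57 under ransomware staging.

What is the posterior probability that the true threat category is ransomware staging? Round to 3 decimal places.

For each hypothesis, the unnormalized posterior weight is prior × product of the indicator likelihoods (using 1 − P(present | H) for each absent indicator):
  credential stuffing: 0.069 × 0.08 × (1 − 0.86) = 0.0007728
  DDoS probe: 0.136 × 0.27 × (1 − 0.14) = 0.031579
  data exfiltration: 0.440 × 0.88 × (1 − 0.66) = 0.13165
  ransomware staging: 0.355 × 0.66 × (1 − 0.57) = 0.10075
The unnormalized weights sum to 0.26475.
P(ransomware staging | evidence) = 0.10075 / 0.26475 ≈ 0.381.

0.381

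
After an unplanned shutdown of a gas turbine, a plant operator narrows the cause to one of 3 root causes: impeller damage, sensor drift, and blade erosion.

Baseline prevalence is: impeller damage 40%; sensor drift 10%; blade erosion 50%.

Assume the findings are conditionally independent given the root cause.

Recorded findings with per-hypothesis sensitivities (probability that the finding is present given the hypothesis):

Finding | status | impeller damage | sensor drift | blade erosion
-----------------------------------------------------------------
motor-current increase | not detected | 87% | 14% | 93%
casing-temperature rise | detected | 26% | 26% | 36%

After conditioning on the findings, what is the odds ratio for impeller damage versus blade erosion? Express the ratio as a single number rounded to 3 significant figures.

1.07

The normalizing constant cancels in an odds ratio, so compute prior × likelihood for the two hypotheses only (using 1 − P(present | H) for each absent finding):
  impeller damage: 0.40 × (1 − 0.87) × 0.26 = 0.01352
  blade erosion: 0.50 × (1 − 0.93) × 0.36 = 0.0126
Odds(impeller damage : blade erosion) = 0.01352 / 0.0126 ≈ 1.07.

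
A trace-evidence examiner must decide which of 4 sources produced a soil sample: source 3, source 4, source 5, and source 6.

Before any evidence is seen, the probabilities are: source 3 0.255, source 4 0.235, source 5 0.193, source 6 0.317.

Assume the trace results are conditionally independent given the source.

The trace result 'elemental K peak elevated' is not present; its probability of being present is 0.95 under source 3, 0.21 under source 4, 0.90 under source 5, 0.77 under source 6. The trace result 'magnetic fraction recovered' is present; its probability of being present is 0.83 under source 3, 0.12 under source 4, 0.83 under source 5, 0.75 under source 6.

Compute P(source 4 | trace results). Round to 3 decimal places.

By Bayes' rule with conditional independence, the unnormalized weight for each hypothesis is prior × ∏ likelihoods (using 1 − P(present | H) for each absent trace result):
  source 3: 0.255 × (1 − 0.95) × 0.83 = 0.010583
  source 4: 0.235 × (1 − 0.21) × 0.12 = 0.022278
  source 5: 0.193 × (1 − 0.90) × 0.83 = 0.016019
  source 6: 0.317 × (1 − 0.77) × 0.75 = 0.054682
The unnormalized weights sum to 0.10356.
P(source 4 | evidence) = 0.022278 / 0.10356 ≈ 0.215.

0.215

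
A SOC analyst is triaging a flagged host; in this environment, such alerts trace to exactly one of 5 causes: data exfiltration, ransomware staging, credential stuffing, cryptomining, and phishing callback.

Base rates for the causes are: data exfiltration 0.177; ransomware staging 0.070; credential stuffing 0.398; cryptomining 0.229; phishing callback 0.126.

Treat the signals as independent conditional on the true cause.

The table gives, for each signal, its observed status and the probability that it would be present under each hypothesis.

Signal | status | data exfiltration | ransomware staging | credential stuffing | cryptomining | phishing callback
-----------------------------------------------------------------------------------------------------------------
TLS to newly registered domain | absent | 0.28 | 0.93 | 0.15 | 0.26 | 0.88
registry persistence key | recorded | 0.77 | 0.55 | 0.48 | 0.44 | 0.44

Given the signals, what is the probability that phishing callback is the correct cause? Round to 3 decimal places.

0.019

For each hypothesis, the unnormalized posterior weight is prior × product of the signal likelihoods (using 1 − P(present | H) for each absent signal):
  data exfiltration: 0.177 × (1 − 0.28) × 0.77 = 0.098129
  ransomware staging: 0.070 × (1 − 0.93) × 0.55 = 0.002695
  credential stuffing: 0.398 × (1 − 0.15) × 0.48 = 0.16238
  cryptomining: 0.229 × (1 − 0.26) × 0.44 = 0.074562
  phishing callback: 0.126 × (1 − 0.88) × 0.44 = 0.0066528
Marginal likelihood of the evidence = 0.34442.
P(phishing callback | evidence) = 0.0066528 / 0.34442 ≈ 0.019.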